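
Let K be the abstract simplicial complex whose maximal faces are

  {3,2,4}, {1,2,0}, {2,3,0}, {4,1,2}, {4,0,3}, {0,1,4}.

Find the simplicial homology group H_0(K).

H_0 ≅ Z.

Order the vertices as 0 < 1 < 2 < 3 < 4. Listing each simplex with vertices in this order, K has dimension 2 with simplices:

  0-simplices (5): [0], [1], [2], [3], [4]
  1-simplices (9): [0,1], [0,2], [0,3], [0,4], [1,2], [1,4], [2,3], [2,4], [3,4]
  2-simplices (6): [0,1,2], [0,1,4], [0,2,3], [0,3,4], [1,2,4], [2,3,4]

giving chain groups C_0 ≅ Z^5, C_1 ≅ Z^9, C_2 ≅ Z^6.

The boundary map ∂_1: C_1 → C_0 is given by ∂[p,q] = [q] − [p]. For instance
  ∂[3,4] = [4] − [3].
This gives a 5×9 integer matrix of rank 4; reducing to Smith normal form yields diagonal entries (1,1,1,1).

∂_2: C_2 → C_1 maps a triangle to the signed sum of its edges. For instance
  ∂[0,3,4] = [3,4] − [0,4] + [0,3],
  ∂[0,1,2] = [1,2] − [0,2] + [0,1].
The resulting 9×6 matrix has rank 5, and its Smith normal form has invariant factors (1,1,1,1,1).

Computing H_k = (kernel of ∂_k) / (image of ∂_{k+1}):

  H_0: rank C_0 − rank ∂_1 = 5 − 4 = 1, and the invariant factors of ∂_1 are all 1, so H_0 ≅ Z.

(K is a triangulation of the 2-sphere S^2.)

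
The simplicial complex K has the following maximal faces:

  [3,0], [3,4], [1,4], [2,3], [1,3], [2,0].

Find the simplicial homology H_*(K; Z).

H_0 = Z,  H_1 = Z^2.

Fix the vertex order 0 < 1 < 2 < 3 < 4 and write every simplex with vertices in increasing order. Then dim K = 1 and the simplices of K are:

  0-simplices (5): [0], [1], [2], [3], [4]
  1-simplices (6): [0,2], [0,3], [1,3], [1,4], [2,3], [3,4]

Hence C_0 ≅ Z^5, C_1 ≅ Z^6.

∂_1: C_1 → C_0 is given by ∂[p,q] = [q] − [p].
The 5×6 boundary matrix has rank 4 and Smith normal form diag(1,1,1,1).

Reading off H_k = ker ∂_k / im ∂_{k+1}:

  H_0: rank C_0 − rank ∂_1 = 5 − 4 = 1, and the invariant factors of ∂_1 are all 1, so H_0 = Z.
  H_1: rank ker ∂_1 − rank ∂_2 = (6 − 4) − 0 = 2, and there is no ∂_2, so H_1 = Z^2.

As a check, the Euler characteristic is 5 − 6 = -1, which agrees with 1 − 2 = -1.
(K is a triangulation of a wedge of 2 circles.)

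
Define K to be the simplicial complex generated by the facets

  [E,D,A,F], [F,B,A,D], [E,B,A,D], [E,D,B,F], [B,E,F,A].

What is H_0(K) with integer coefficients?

H_0 = Z.

K has 5 vertices, 10 edges, 10 triangles, 5 3-simplices.
rank ∂_0 = 0, rank ∂_1 = 4 ⇒ b_0 = 5 − 0 − 4 = 1; all invariant factors of ∂_1 are 1 so no torsion. So H_0 = Z.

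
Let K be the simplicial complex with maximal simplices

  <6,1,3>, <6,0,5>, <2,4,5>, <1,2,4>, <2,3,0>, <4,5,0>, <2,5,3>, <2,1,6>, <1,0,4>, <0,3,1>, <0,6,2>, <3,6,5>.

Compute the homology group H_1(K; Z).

Order the vertices as 0 < 1 < 2 < 3 < 4 < 5 < 6. Listing each simplex with vertices in this order, K has dimension 2 with simplices:

  0-simplices (7): [0], [1], [2], [3], [4], [5], [6]
  1-simplices (18): [0,1], [0,2], [0,3], [0,4], [0,5], [0,6], [1,2], [1,3], [1,4], [1,6], [2,3], [2,4], [2,5], [2,6], [3,5], [3,6], [4,5], [5,6]
  2-simplices (12): [0,1,3], [0,1,4], [0,2,3], [0,2,6], [0,4,5], [0,5,6], [1,2,4], [1,2,6], [1,3,6], [2,3,5], [2,4,5], [3,5,6]

giving chain groups C_0 ≅ Z^7, C_1 ≅ Z^18, C_2 ≅ Z^12.

Boundary ∂_1: C_1 → C_0 maps an edge to its endpoints' difference, ∂[p,q] = q − p. For instance
  ∂[4,5] = [5] − [4].
The 7×18 boundary matrix has rank 6 and Smith normal form diag(1,1,1,1,1,1).

∂_2: C_2 → C_1 sends each 2-simplex [p,q,r] to [q,r] − [p,r] + [p,q]. For instance
  ∂[1,2,4] = [2,4] − [1,4] + [1,2],
  ∂[0,1,3] = [1,3] − [0,3] + [0,1].
As a 18×12 matrix over Z this has rank 12, with invariant factors (1,1,1,1,1,1,1,1,1,1,1,2).

From H_k ≅ ker(∂_k) / im(∂_{k+1}) we obtain:

  H_1: rank ker ∂_1 − rank ∂_2 = (18 − 6) − 12 = 0, and ∂_2 has invariant factor 2 > 1, so H_1 = Z/2.

(K is a triangulation of the real projective plane RP^2.)

H_1 ≅ Z/2.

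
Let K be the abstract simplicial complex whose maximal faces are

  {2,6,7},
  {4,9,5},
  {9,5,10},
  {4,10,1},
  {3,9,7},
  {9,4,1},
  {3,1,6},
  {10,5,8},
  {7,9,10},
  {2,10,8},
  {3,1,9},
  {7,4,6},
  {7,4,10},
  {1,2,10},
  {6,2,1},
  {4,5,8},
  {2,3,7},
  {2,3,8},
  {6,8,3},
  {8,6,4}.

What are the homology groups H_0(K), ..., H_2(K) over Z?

K has 10 vertices, 30 edges, 20 triangles.
rank ∂_0 = 0, rank ∂_1 = 9 ⇒ b_0 = 10 − 0 − 9 = 1; all invariant factors of ∂_1 are 1 so no torsion. So H_0 = Z.
rank ∂_1 = 9, rank ∂_2 = 20 ⇒ b_1 = 30 − 9 − 20 = 1; ∂_2 has invariant factor(s) [2] giving torsion. So H_1 = Z ⊕ Z/2.
rank ∂_2 = 20, rank ∂_3 = 0 ⇒ b_2 = 20 − 20 − 0 = 0. So H_2 = 0.

H_0 ≅ Z,  H_1 ≅ Z ⊕ Z/2,  H_2 = 0.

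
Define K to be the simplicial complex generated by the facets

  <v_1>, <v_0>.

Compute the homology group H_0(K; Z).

H_0 = Z^2.

We work with the vertex ordering v_0 < v_1. The simplices of K, each written with vertices in increasing order, are:

  0-simplices (2): [v_0], [v_1]

giving chain groups C_0 ≅ Z^2.

Reading off H_k = ker ∂_k / im ∂_{k+1}:

  H_0: rank C_0 − rank ∂_1 = 2 − 0 = 2, and there is no ∂_1, so H_0 = Z^2.

(K is a triangulation of a set of 2 points.)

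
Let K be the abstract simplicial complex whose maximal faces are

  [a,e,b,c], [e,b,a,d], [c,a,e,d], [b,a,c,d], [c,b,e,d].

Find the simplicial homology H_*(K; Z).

Order the vertices as a < b < c < d < e. Listing each simplex with vertices in this order, K has dimension 3 with simplices:

  0-simplices (5): a, b, c, d, e
  1-simplices (10): ab, ac, ad, ae, bc, bd, be, cd, ce, de
  2-simplices (10): abc, abd, abe, acd, ace, ade, bcd, bce, bde, cde
  3-simplices (5): abcd, abce, abde, acde, bcde

so the chain groups are C_0 ≅ Z^5, C_1 ≅ Z^10, C_2 ≅ Z^10, C_3 ≅ Z^5.

Boundary ∂_1: C_1 → C_0 maps an edge to its endpoints' difference, ∂[p,q] = q − p. For instance
  ∂ab = b − a.
The resulting 5×10 matrix has rank 4, and its Smith normal form has invariant factors (1,1,1,1).

Boundary ∂_2: C_2 → C_1 acts by ∂[p,q,r] = [q,r] − [p,r] + [p,q]. For instance
  ∂bcd = cd − bd + bc,
  ∂acd = cd − ad + ac.
As a 10×10 matrix over Z this has rank 6, with invariant factors (1,1,1,1,1,1).

Boundary ∂_3: C_3 → C_2 sends each 3-simplex σ to the alternating sum Σ_i (−1)^i (σ with its i-th vertex removed). For instance
  ∂abde = bde − ade + abe − abd,
  ∂acde = cde − ade + ace − acd.
This gives a 10×5 integer matrix of rank 4; reducing to Smith normal form yields diagonal entries (1,1,1,1).

Computing H_k = (kernel of ∂_k) / (image of ∂_{k+1}):

  H_0: rank C_0 − rank ∂_1 = 5 − 4 = 1, and the invariant factors of ∂_1 are all 1, so H_0 = Z.
  H_1: rank ker ∂_1 − rank ∂_2 = (10 − 4) − 6 = 0, and the invariant factors of ∂_2 are all 1, so H_1 = 0.
  H_2: rank ker ∂_2 − rank ∂_3 = (10 − 6) − 4 = 0, and the invariant factors of ∂_3 are all 1, so H_2 = 0.
  H_3: rank ker ∂_3 − rank ∂_4 = (5 − 4) − 0 = 1, and there is no ∂_4, so H_3 = Z.

As a check, the Euler characteristic is 5 − 10 + 10 − 5 = 0, which agrees with 1 − 0 + 0 − 1 = 0.

H_0 = Z,  H_1 = 0,  H_2 = 0,  H_3 = Z.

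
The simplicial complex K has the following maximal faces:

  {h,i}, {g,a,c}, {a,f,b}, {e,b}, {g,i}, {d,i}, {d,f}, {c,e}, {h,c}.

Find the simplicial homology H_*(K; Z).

Take the total order a < b < c < d < e < f < g < h < i on the vertex set. Then K (dimension 2) consists of the simplices:

  0-simplices (9): a, b, c, d, e, f, g, h, i
  1-simplices (13): ab, ac, af, ag, be, bf, ce, cg, ch, df, di, gi, hi
  2-simplices (2): abf, acg

Hence C_0 ≅ Z^9, C_1 ≅ Z^13, C_2 ≅ Z^2.

Boundary ∂_1: C_1 → C_0 maps an edge to its endpoints' difference, ∂[p,q] = q − p. For instance
  ∂ce = e − c.
The 9×13 boundary matrix has rank 8 and Smith normal form diag(1,1,1,1,1,1,1,1).

∂_2: C_2 → C_1 acts by ∂[p,q,r] = [q,r] − [p,r] + [p,q]. For instance
  ∂abf = bf − af + ab,
  ∂acg = cg − ag + ac.
The 13×2 boundary matrix has rank 2 and Smith normal form diag(1,1).

From H_k ≅ ker(∂_k) / im(∂_{k+1}) we obtain:

  H_0: rank C_0 − rank ∂_1 = 9 − 8 = 1, and the invariant factors of ∂_1 are all 1, so H_0 ≅ Z.
  H_1: rank ker ∂_1 − rank ∂_2 = (13 − 8) − 2 = 3, and the invariant factors of ∂_2 are all 1, so H_1 ≅ Z^3.
  H_2: rank ker ∂_2 − rank ∂_3 = (2 − 2) − 0 = 0, and there is no ∂_3, so H_2 ≅ 0.

H_0 = Z,  H_1 = Z^3,  H_2 = 0.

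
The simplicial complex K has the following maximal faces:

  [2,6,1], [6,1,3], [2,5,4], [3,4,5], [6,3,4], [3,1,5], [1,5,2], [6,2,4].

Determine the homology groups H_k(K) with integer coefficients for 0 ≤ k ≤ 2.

H_0 = Z,  H_1 = 0,  H_2 = Z.

Fix the vertex order 1 < 2 < 3 < 4 < 5 < 6 and write every simplex with vertices in increasing order. Then dim K = 2 and the simplices of K are:

  0-simplices (6): [1], [2], [3], [4], [5], [6]
  1-simplices (12): [1,2], [1,3], [1,5], [1,6], [2,4], [2,5], [2,6], [3,4], [3,5], [3,6], [4,5], [4,6]
  2-simplices (8): [1,2,5], [1,2,6], [1,3,5], [1,3,6], [2,4,5], [2,4,6], [3,4,5], [3,4,6]

Hence C_0 ≅ Z^6, C_1 ≅ Z^12, C_2 ≅ Z^8.

∂_1: C_1 → C_0 maps an edge to its endpoints' difference, ∂[p,q] = q − p. For instance
  ∂[2,5] = [5] − [2].
As a 6×12 matrix over Z this has rank 5, with invariant factors (1,1,1,1,1).

The boundary map ∂_2: C_2 → C_1 maps a triangle to the signed sum of its edges. For instance
  ∂[1,2,6] = [2,6] − [1,6] + [1,2],
  ∂[2,4,5] = [4,5] − [2,5] + [2,4].
The resulting 12×8 matrix has rank 7, and its Smith normal form has invariant factors (1,1,1,1,1,1,1).

Computing H_k = (kernel of ∂_k) / (image of ∂_{k+1}):

  H_0: rank C_0 − rank ∂_1 = 6 − 5 = 1, and the invariant factors of ∂_1 are all 1, so H_0 = Z.
  H_1: rank ker ∂_1 − rank ∂_2 = (12 − 5) − 7 = 0, and the invariant factors of ∂_2 are all 1, so H_1 = 0.
  H_2: rank ker ∂_2 − rank ∂_3 = (8 − 7) − 0 = 1, and there is no ∂_3, so H_2 = Z.

As a check, the Euler characteristic is 6 − 12 + 8 = 2, which agrees with 1 − 0 + 1 = 2.
(K is a triangulation of the 2-sphere S^2.)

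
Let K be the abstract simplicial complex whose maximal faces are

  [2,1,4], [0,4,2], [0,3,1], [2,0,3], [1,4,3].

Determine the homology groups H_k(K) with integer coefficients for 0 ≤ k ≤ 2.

Take the total order 0 < 1 < 2 < 3 < 4 on the vertex set. Then K (dimension 2) consists of the simplices:

  0-simplices (5): [0], [1], [2], [3], [4]
  1-simplices (10): [0,1], [0,2], [0,3], [0,4], [1,2], [1,3], [1,4], [2,3], [2,4], [3,4]
  2-simplices (5): [0,1,3], [0,2,3], [0,2,4], [1,2,4], [1,3,4]

Hence C_0 ≅ Z^5, C_1 ≅ Z^10, C_2 ≅ Z^5.

∂_1: C_1 → C_0 sends each edge [p,q] (with p < q) to q − p. For instance
  ∂[0,3] = [3] − [0].
The resulting 5×10 matrix has rank 4, and its Smith normal form has invariant factors (1,1,1,1).

The boundary map ∂_2: C_2 → C_1 acts by ∂[p,q,r] = [q,r] − [p,r] + [p,q]. For instance
  ∂[0,1,3] = [1,3] − [0,3] + [0,1],
  ∂[1,3,4] = [3,4] − [1,4] + [1,3].
This gives a 10×5 integer matrix of rank 5; reducing to Smith normal form yields diagonal entries (1,1,1,1,1).

From H_k ≅ ker(∂_k) / im(∂_{k+1}) we obtain:

  H_0: rank C_0 − rank ∂_1 = 5 − 4 = 1, and the invariant factors of ∂_1 are all 1, so H_0 ≅ Z.
  H_1: rank ker ∂_1 − rank ∂_2 = (10 − 4) − 5 = 1, and the invariant factors of ∂_2 are all 1, so H_1 ≅ Z.
  H_2: rank ker ∂_2 − rank ∂_3 = (5 − 5) − 0 = 0, and there is no ∂_3, so H_2 ≅ 0.

As a check, the Euler characteristic is 5 − 10 + 5 = 0, which agrees with 1 − 1 + 0 = 0.

H_0 ≅ Z,  H_1 ≅ Z,  H_2 = 0.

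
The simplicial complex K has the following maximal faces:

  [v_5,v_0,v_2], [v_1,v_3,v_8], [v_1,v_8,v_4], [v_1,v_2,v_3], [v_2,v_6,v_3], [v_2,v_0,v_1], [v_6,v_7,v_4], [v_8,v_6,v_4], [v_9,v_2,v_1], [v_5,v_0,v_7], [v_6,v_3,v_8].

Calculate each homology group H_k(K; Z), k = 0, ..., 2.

We work with the vertex ordering v_0 < v_1 < v_2 < v_3 < v_4 < v_5 < v_6 < v_7 < v_8 < v_9. The simplices of K, each written with vertices in increasing order, are:

  0-simplices (10): [v_0], [v_1], [v_2], [v_3], [v_4], [v_5], [v_6], [v_7], [v_8], [v_9]
  1-simplices (21): (21 of them)
  2-simplices (11): (11 of them)

so the chain groups are C_0 ≅ Z^10, C_1 ≅ Z^21, C_2 ≅ Z^11.

The boundary map ∂_1: C_1 → C_0 is given by ∂[p,q] = [q] − [p]. For instance
  ∂[v_3,v_6] = [v_6] − [v_3].
The resulting 10×21 matrix has rank 9, and its Smith normal form has invariant factors (1,1,1,1,1,1,1,1,1).

Boundary ∂_2: C_2 → C_1 acts by ∂[p,q,r] = [q,r] − [p,r] + [p,q]. For instance
  ∂[v_1,v_3,v_8] = [v_3,v_8] − [v_1,v_8] + [v_1,v_3],
  ∂[v_4,v_6,v_7] = [v_6,v_7] − [v_4,v_7] + [v_4,v_6].
The 21×11 boundary matrix has rank 11 and Smith normal form diag(1,1,1,1,1,1,1,1,1,1,1).

Computing H_k = (kernel of ∂_k) / (image of ∂_{k+1}):

  H_0: rank C_0 − rank ∂_1 = 10 − 9 = 1, and the invariant factors of ∂_1 are all 1, so H_0 = Z.
  H_1: rank ker ∂_1 − rank ∂_2 = (21 − 9) − 11 = 1, and the invariant factors of ∂_2 are all 1, so H_1 = Z.
  H_2: rank ker ∂_2 − rank ∂_3 = (11 − 11) − 0 = 0, and there is no ∂_3, so H_2 = 0.

H_0 ≅ Z,  H_1 ≅ Z,  H_2 = 0.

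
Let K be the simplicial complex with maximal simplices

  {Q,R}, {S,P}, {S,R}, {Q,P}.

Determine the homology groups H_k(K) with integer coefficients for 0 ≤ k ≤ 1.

H_0 = Z,  H_1 = Z.

Fix the vertex order P < Q < R < S and write every simplex with vertices in increasing order. Then dim K = 1 and the simplices of K are:

  0-simplices (4): P, Q, R, S
  1-simplices (4): PQ, PS, QR, RS

giving chain groups C_0 ≅ Z^4, C_1 ≅ Z^4.

The boundary map ∂_1: C_1 → C_0 maps an edge to its endpoints' difference, ∂[p,q] = q − p.
The resulting 4×4 matrix has rank 3, and its Smith normal form has invariant factors (1,1,1).

From H_k ≅ ker(∂_k) / im(∂_{k+1}) we obtain:

  H_0: rank C_0 − rank ∂_1 = 4 − 3 = 1, and the invariant factors of ∂_1 are all 1, so H_0 = Z.
  H_1: rank ker ∂_1 − rank ∂_2 = (4 − 3) − 0 = 1, and there is no ∂_2, so H_1 = Z.

As a check, the Euler characteristic is 4 − 4 = 0, which agrees with 1 − 1 = 0.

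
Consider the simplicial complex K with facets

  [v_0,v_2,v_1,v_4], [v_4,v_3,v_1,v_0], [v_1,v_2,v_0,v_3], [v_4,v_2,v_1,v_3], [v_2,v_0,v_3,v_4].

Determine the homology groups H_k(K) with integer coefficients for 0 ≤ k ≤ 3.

We work with the vertex ordering v_0 < v_1 < v_2 < v_3 < v_4. The simplices of K, each written with vertices in increasing order, are:

  0-simplices (5): [v_0], [v_1], [v_2], [v_3], [v_4]
  1-simplices (10): [v_0,v_1], [v_0,v_2], [v_0,v_3], [v_0,v_4], [v_1,v_2], [v_1,v_3], [v_1,v_4], [v_2,v_3], [v_2,v_4], [v_3,v_4]
  2-simplices (10): [v_0,v_1,v_2], [v_0,v_1,v_3], [v_0,v_1,v_4], [v_0,v_2,v_3], [v_0,v_2,v_4], [v_0,v_3,v_4], [v_1,v_2,v_3], [v_1,v_2,v_4], [v_1,v_3,v_4], [v_2,v_3,v_4]
  3-simplices (5): [v_0,v_1,v_2,v_3], [v_0,v_1,v_2,v_4], [v_0,v_1,v_3,v_4], [v_0,v_2,v_3,v_4], [v_1,v_2,v_3,v_4]

Hence C_0 ≅ Z^5, C_1 ≅ Z^10, C_2 ≅ Z^10, C_3 ≅ Z^5.

Boundary ∂_1: C_1 → C_0 sends each edge [p,q] (with p < q) to q − p.
This gives a 5×10 integer matrix of rank 4; reducing to Smith normal form yields diagonal entries (1,1,1,1).

∂_2: C_2 → C_1 maps a triangle to the signed sum of its edges. For instance
  ∂[v_0,v_2,v_3] = [v_2,v_3] − [v_0,v_3] + [v_0,v_2],
  ∂[v_0,v_1,v_3] = [v_1,v_3] − [v_0,v_3] + [v_0,v_1].
The 10×10 boundary matrix has rank 6 and Smith normal form diag(1,1,1,1,1,1).

∂_3: C_3 → C_2 sends each 3-simplex σ to the alternating sum Σ_i (−1)^i (σ with its i-th vertex removed). For instance
  ∂[v_0,v_2,v_3,v_4] = [v_2,v_3,v_4] − [v_0,v_3,v_4] + [v_0,v_2,v_4] − [v_0,v_2,v_3],
  ∂[v_0,v_1,v_2,v_4] = [v_1,v_2,v_4] − [v_0,v_2,v_4] + [v_0,v_1,v_4] − [v_0,v_1,v_2].
The 10×5 boundary matrix has rank 4 and Smith normal form diag(1,1,1,1).

Reading off H_k = ker ∂_k / im ∂_{k+1}:

  H_0: rank C_0 − rank ∂_1 = 5 − 4 = 1, and the invariant factors of ∂_1 are all 1, so H_0 = Z.
  H_1: rank ker ∂_1 − rank ∂_2 = (10 − 4) − 6 = 0, and the invariant factors of ∂_2 are all 1, so H_1 = 0.
  H_2: rank ker ∂_2 − rank ∂_3 = (10 − 6) − 4 = 0, and the invariant factors of ∂_3 are all 1, so H_2 = 0.
  H_3: rank ker ∂_3 − rank ∂_4 = (5 − 4) − 0 = 1, and there is no ∂_4, so H_3 = Z.

(K is a triangulation of the 3-sphere S^3.)

H_0 ≅ Z,  H_1 = 0,  H_2 = 0,  H_3 ≅ Z.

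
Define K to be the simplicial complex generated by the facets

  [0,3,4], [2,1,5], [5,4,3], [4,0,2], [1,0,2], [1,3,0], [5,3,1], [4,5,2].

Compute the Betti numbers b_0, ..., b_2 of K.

b_0 = 1, b_1 = 0, b_2 = 1.

Fix the vertex order 0 < 1 < 2 < 3 < 4 < 5 and write every simplex with vertices in increasing order. Then dim K = 2 and the simplices of K are:

  0-simplices (6): [0], [1], [2], [3], [4], [5]
  1-simplices (12): [0,1], [0,2], [0,3], [0,4], [1,2], [1,3], [1,5], [2,4], [2,5], [3,4], [3,5], [4,5]
  2-simplices (8): [0,1,2], [0,1,3], [0,2,4], [0,3,4], [1,2,5], [1,3,5], [2,4,5], [3,4,5]

giving chain groups C_0 ≅ Z^6, C_1 ≅ Z^12, C_2 ≅ Z^8.

∂_1: C_1 → C_0 maps an edge to its endpoints' difference, ∂[p,q] = q − p.
The 6×12 boundary matrix has rank 5 and Smith normal form diag(1,1,1,1,1).

Boundary ∂_2: C_2 → C_1 acts by ∂[p,q,r] = [q,r] − [p,r] + [p,q]. For instance
  ∂[0,1,2] = [1,2] − [0,2] + [0,1],
  ∂[0,2,4] = [2,4] − [0,4] + [0,2].
The 12×8 boundary matrix has rank 7 and Smith normal form diag(1,1,1,1,1,1,1).

From H_k ≅ ker(∂_k) / im(∂_{k+1}) we obtain:

  H_0: rank C_0 − rank ∂_1 = 6 − 5 = 1, and the invariant factors of ∂_1 are all 1, so H_0 ≅ Z.
  H_1: rank ker ∂_1 − rank ∂_2 = (12 − 5) − 7 = 0, and the invariant factors of ∂_2 are all 1, so H_1 ≅ 0.
  H_2: rank ker ∂_2 − rank ∂_3 = (8 − 7) − 0 = 1, and there is no ∂_3, so H_2 ≅ Z.

As a check, the Euler characteristic is 6 − 12 + 8 = 2, which agrees with 1 − 0 + 1 = 2.
(K is a triangulation of the 2-sphere S^2.)

Hence the Betti numbers are b_0 = 1, b_1 = 0, b_2 = 1.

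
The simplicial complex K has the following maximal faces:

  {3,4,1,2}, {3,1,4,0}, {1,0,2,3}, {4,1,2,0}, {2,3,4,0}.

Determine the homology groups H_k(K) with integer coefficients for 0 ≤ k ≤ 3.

Take the total order 0 < 1 < 2 < 3 < 4 on the vertex set. Then K (dimension 3) consists of the simplices:

  0-simplices (5): [0], [1], [2], [3], [4]
  1-simplices (10): [0,1], [0,2], [0,3], [0,4], [1,2], [1,3], [1,4], [2,3], [2,4], [3,4]
  2-simplices (10): [0,1,2], [0,1,3], [0,1,4], [0,2,3], [0,2,4], [0,3,4], [1,2,3], [1,2,4], [1,3,4], [2,3,4]
  3-simplices (5): [0,1,2,3], [0,1,2,4], [0,1,3,4], [0,2,3,4], [1,2,3,4]

Hence C_0 ≅ Z^5, C_1 ≅ Z^10, C_2 ≅ Z^10, C_3 ≅ Z^5.

The boundary map ∂_1: C_1 → C_0 is given by ∂[p,q] = [q] − [p]. For instance
  ∂[3,4] = [4] − [3].
This gives a 5×10 integer matrix of rank 4; reducing to Smith normal form yields diagonal entries (1,1,1,1).

The boundary map ∂_2: C_2 → C_1 acts by ∂[p,q,r] = [q,r] − [p,r] + [p,q]. For instance
  ∂[1,3,4] = [3,4] − [1,4] + [1,3],
  ∂[1,2,4] = [2,4] − [1,4] + [1,2].
The 10×10 boundary matrix has rank 6 and Smith normal form diag(1,1,1,1,1,1).

Boundary ∂_3: C_3 → C_2 sends each 3-simplex σ to the alternating sum Σ_i (−1)^i (σ with its i-th vertex removed). For instance
  ∂[0,1,2,3] = [1,2,3] − [0,2,3] + [0,1,3] − [0,1,2],
  ∂[0,1,2,4] = [1,2,4] − [0,2,4] + [0,1,4] − [0,1,2].
This gives a 10×5 integer matrix of rank 4; reducing to Smith normal form yields diagonal entries (1,1,1,1).

Now H_k = ker ∂_k / im ∂_{k+1}, so:

  H_0: rank C_0 − rank ∂_1 = 5 − 4 = 1, and the invariant factors of ∂_1 are all 1, so H_0 ≅ Z.
  H_1: rank ker ∂_1 − rank ∂_2 = (10 − 4) − 6 = 0, and the invariant factors of ∂_2 are all 1, so H_1 ≅ 0.
  H_2: rank ker ∂_2 − rank ∂_3 = (10 − 6) − 4 = 0, and the invariant factors of ∂_3 are all 1, so H_2 ≅ 0.
  H_3: rank ker ∂_3 − rank ∂_4 = (5 − 4) − 0 = 1, and there is no ∂_4, so H_3 ≅ Z.

H_0 ≅ Z,  H_1 = 0,  H_2 = 0,  H_3 ≅ Z.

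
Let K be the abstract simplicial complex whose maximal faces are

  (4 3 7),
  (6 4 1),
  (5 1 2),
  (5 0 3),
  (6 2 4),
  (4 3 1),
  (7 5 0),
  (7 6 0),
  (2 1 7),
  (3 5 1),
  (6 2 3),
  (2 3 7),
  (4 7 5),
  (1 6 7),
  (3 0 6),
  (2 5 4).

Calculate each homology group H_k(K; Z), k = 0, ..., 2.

Fix the vertex order 0 < 1 < 2 < 3 < 4 < 5 < 6 < 7 and write every simplex with vertices in increasing order. Then dim K = 2 and the simplices of K are:

  0-simplices (8): [0], [1], [2], [3], [4], [5], [6], [7]
  1-simplices (24): (24 of them)
  2-simplices (16): [0,3,5], [0,3,6], [0,5,7], [0,6,7], [1,2,5], [1,2,7], [1,3,4], [1,3,5], [1,4,6], [1,6,7], [2,3,6], [2,3,7], [2,4,5], [2,4,6], [3,4,7], [4,5,7]

so the chain groups are C_0 ≅ Z^8, C_1 ≅ Z^24, C_2 ≅ Z^16.

Boundary ∂_1: C_1 → C_0 is given by ∂[p,q] = [q] − [p]. For instance
  ∂[2,3] = [3] − [2].
This gives a 8×24 integer matrix of rank 7; reducing to Smith normal form yields diagonal entries (1,1,1,1,1,1,1).

The boundary map ∂_2: C_2 → C_1 maps a triangle to the signed sum of its edges. For instance
  ∂[1,3,4] = [3,4] − [1,4] + [1,3],
  ∂[2,3,7] = [3,7] − [2,7] + [2,3].
The resulting 24×16 matrix has rank 15, and its Smith normal form has invariant factors (1,1,1,1,1,1,1,1,1,1,1,1,1,1,1).

Now H_k = ker ∂_k / im ∂_{k+1}, so:

  H_0: rank C_0 − rank ∂_1 = 8 − 7 = 1, and the invariant factors of ∂_1 are all 1, so H_0 ≅ Z.
  H_1: rank ker ∂_1 − rank ∂_2 = (24 − 7) − 15 = 2, and the invariant factors of ∂_2 are all 1, so H_1 ≅ Z^2.
  H_2: rank ker ∂_2 − rank ∂_3 = (16 − 15) − 0 = 1, and there is no ∂_3, so H_2 ≅ Z.

As a check, the Euler characteristic is 8 − 24 + 16 = 0, which agrees with 1 − 2 + 1 = 0.

H_0 = Z,  H_1 = Z^2,  H_2 = Z.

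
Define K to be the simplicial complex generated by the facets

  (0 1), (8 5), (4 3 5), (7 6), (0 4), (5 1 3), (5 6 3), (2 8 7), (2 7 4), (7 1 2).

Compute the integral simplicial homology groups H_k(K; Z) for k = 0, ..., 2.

H_0 ≅ Z,  H_1 ≅ Z^4,  H_2 = 0.

Order the vertices as 0 < 1 < 2 < 3 < 4 < 5 < 6 < 7 < 8. Listing each simplex with vertices in this order, K has dimension 2 with simplices:

  0-simplices (9): [0], [1], [2], [3], [4], [5], [6], [7], [8]
  1-simplices (18): [0,1], [0,4], [1,2], [1,3], [1,5], [1,7], [2,4], [2,7], [2,8], [3,4], [3,5], [3,6], [4,5], [4,7], [5,6], [5,8], [6,7], [7,8]
  2-simplices (6): [1,2,7], [1,3,5], [2,4,7], [2,7,8], [3,4,5], [3,5,6]

Hence C_0 ≅ Z^9, C_1 ≅ Z^18, C_2 ≅ Z^6.

The boundary map ∂_1: C_1 → C_0 is given by ∂[p,q] = [q] − [p]. For instance
  ∂[4,5] = [5] − [4].
The resulting 9×18 matrix has rank 8, and its Smith normal form has invariant factors (1,1,1,1,1,1,1,1).

Boundary ∂_2: C_2 → C_1 maps a triangle to the signed sum of its edges. For instance
  ∂[3,4,5] = [4,5] − [3,5] + [3,4],
  ∂[1,3,5] = [3,5] − [1,5] + [1,3].
The resulting 18×6 matrix has rank 6, and its Smith normal form has invariant factors (1,1,1,1,1,1).

Reading off H_k = ker ∂_k / im ∂_{k+1}:

  H_0: rank C_0 − rank ∂_1 = 9 − 8 = 1, and the invariant factors of ∂_1 are all 1, so H_0 ≅ Z.
  H_1: rank ker ∂_1 − rank ∂_2 = (18 − 8) − 6 = 4, and the invariant factors of ∂_2 are all 1, so H_1 ≅ Z^4.
  H_2: rank ker ∂_2 − rank ∂_3 = (6 − 6) − 0 = 0, and there is no ∂_3, so H_2 ≅ 0.

As a check, the Euler characteristic is 9 − 18 + 6 = -3, which agrees with 1 − 4 + 0 = -3.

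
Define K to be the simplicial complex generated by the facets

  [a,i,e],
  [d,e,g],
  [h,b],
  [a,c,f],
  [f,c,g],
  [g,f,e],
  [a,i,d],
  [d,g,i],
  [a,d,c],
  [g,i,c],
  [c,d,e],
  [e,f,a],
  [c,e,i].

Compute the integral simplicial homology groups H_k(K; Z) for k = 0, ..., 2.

Fix the vertex order a < b < c < d < e < f < g < h < i and write every simplex with vertices in increasing order. Then dim K = 2 and the simplices of K are:

  0-simplices (9): a, b, c, d, e, f, g, h, i
  1-simplices (19): ac, ad, ae, af, ai, bh, cd, ce, cf, cg, ci, de, dg, di, ef, eg, ei, fg, gi
  2-simplices (12): acd, acf, adi, aef, aei, cde, cei, cfg, cgi, deg, dgi, efg

giving chain groups C_0 ≅ Z^9, C_1 ≅ Z^19, C_2 ≅ Z^12.

The boundary map ∂_1: C_1 → C_0 maps an edge to its endpoints' difference, ∂[p,q] = q − p. For instance
  ∂cd = d − c.
The resulting 9×19 matrix has rank 7, and its Smith normal form has invariant factors (1,1,1,1,1,1,1).

Boundary ∂_2: C_2 → C_1 acts by ∂[p,q,r] = [q,r] − [p,r] + [p,q]. For instance
  ∂efg = fg − eg + ef,
  ∂acd = cd − ad + ac.
The resulting 19×12 matrix has rank 12, and its Smith normal form has invariant factors (1,1,1,1,1,1,1,1,1,1,1,2).

Now H_k = ker ∂_k / im ∂_{k+1}, so:

  H_0: rank C_0 − rank ∂_1 = 9 − 7 = 2, and the invariant factors of ∂_1 are all 1, so H_0 ≅ Z^2.
  H_1: rank ker ∂_1 − rank ∂_2 = (19 − 7) − 12 = 0, and ∂_2 has invariant factor 2 > 1, so H_1 ≅ Z/2.
  H_2: rank ker ∂_2 − rank ∂_3 = (12 − 12) − 0 = 0, and there is no ∂_3, so H_2 ≅ 0.

(K is a triangulation of the disjoint union of the 1-simplex and the real projective plane RP^2.)

H_0 ≅ Z^2,  H_1 ≅ Z/2,  H_2 = 0.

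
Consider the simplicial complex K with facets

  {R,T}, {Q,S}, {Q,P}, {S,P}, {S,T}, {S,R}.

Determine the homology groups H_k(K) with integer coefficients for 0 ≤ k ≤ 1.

Fix the vertex order P < Q < R < S < T and write every simplex with vertices in increasing order. Then dim K = 1 and the simplices of K are:

  0-simplices (5): P, Q, R, S, T
  1-simplices (6): PQ, PS, QS, RS, RT, ST

giving chain groups C_0 ≅ Z^5, C_1 ≅ Z^6.

The boundary map ∂_1: C_1 → C_0 is given by ∂[p,q] = [q] − [p].
As a 5×6 matrix over Z this has rank 4, with invariant factors (1,1,1,1).

Computing H_k = (kernel of ∂_k) / (image of ∂_{k+1}):

  H_0: rank C_0 − rank ∂_1 = 5 − 4 = 1, and the invariant factors of ∂_1 are all 1, so H_0 = Z.
  H_1: rank ker ∂_1 − rank ∂_2 = (6 − 4) − 0 = 2, and there is no ∂_2, so H_1 = Z^2.

H_0 ≅ Z,  H_1 ≅ Z^2.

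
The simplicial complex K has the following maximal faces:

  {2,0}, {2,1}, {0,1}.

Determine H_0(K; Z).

H_0 ≅ Z.

Order the vertices as 0 < 1 < 2. Listing each simplex with vertices in this order, K has dimension 1 with simplices:

  0-simplices (3): [0], [1], [2]
  1-simplices (3): [0,1], [0,2], [1,2]

so the chain groups are C_0 ≅ Z^3, C_1 ≅ Z^3.

The boundary map ∂_1: C_1 → C_0 maps an edge to its endpoints' difference, ∂[p,q] = q − p.
The 3×3 boundary matrix has rank 2 and Smith normal form diag(1,1).

Computing H_k = (kernel of ∂_k) / (image of ∂_{k+1}):

  H_0: rank C_0 − rank ∂_1 = 3 − 2 = 1, and the invariant factors of ∂_1 are all 1, so H_0 = Z.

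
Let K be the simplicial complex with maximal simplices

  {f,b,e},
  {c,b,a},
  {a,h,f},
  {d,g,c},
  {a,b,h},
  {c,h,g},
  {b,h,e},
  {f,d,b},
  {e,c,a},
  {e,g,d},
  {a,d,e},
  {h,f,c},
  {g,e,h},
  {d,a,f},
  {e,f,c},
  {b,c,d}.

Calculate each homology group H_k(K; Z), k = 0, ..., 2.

H_0 ≅ Z,  H_1 ≅ Z^2,  H_2 ≅ Z.

K has 8 vertices, 24 edges, 16 triangles.
rank ∂_0 = 0, rank ∂_1 = 7 ⇒ b_0 = 8 − 0 − 7 = 1; all invariant factors of ∂_1 are 1 so no torsion. So H_0 ≅ Z.
rank ∂_1 = 7, rank ∂_2 = 15 ⇒ b_1 = 24 − 7 − 15 = 2; all invariant factors of ∂_2 are 1 so no torsion. So H_1 ≅ Z^2.
rank ∂_2 = 15, rank ∂_3 = 0 ⇒ b_2 = 16 − 15 − 0 = 1. So H_2 ≅ Z.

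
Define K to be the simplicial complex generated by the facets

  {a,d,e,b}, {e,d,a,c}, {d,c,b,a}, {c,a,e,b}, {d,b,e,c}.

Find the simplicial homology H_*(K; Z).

Fix the vertex order a < b < c < d < e and write every simplex with vertices in increasing order. Then dim K = 3 and the simplices of K are:

  0-simplices (5): a, b, c, d, e
  1-simplices (10): ab, ac, ad, ae, bc, bd, be, cd, ce, de
  2-simplices (10): abc, abd, abe, acd, ace, ade, bcd, bce, bde, cde
  3-simplices (5): abcd, abce, abde, acde, bcde

Hence C_0 ≅ Z^5, C_1 ≅ Z^10, C_2 ≅ Z^10, C_3 ≅ Z^5.

Boundary ∂_1: C_1 → C_0 maps an edge to its endpoints' difference, ∂[p,q] = q − p. For instance
  ∂de = e − d.
As a 5×10 matrix over Z this has rank 4, with invariant factors (1,1,1,1).

Boundary ∂_2: C_2 → C_1 sends each 2-simplex [p,q,r] to [q,r] − [p,r] + [p,q]. For instance
  ∂bce = ce − be + bc,
  ∂abe = be − ae + ab.
This gives a 10×10 integer matrix of rank 6; reducing to Smith normal form yields diagonal entries (1,1,1,1,1,1).

The boundary map ∂_3: C_3 → C_2 sends each 3-simplex σ to the alternating sum Σ_i (−1)^i (σ with its i-th vertex removed). For instance
  ∂abce = bce − ace + abe − abc,
  ∂abcd = bcd − acd + abd − abc.
The resulting 10×5 matrix has rank 4, and its Smith normal form has invariant factors (1,1,1,1).

Now H_k = ker ∂_k / im ∂_{k+1}, so:

  H_0: rank C_0 − rank ∂_1 = 5 − 4 = 1, and the invariant factors of ∂_1 are all 1, so H_0 ≅ Z.
  H_1: rank ker ∂_1 − rank ∂_2 = (10 − 4) − 6 = 0, and the invariant factors of ∂_2 are all 1, so H_1 ≅ 0.
  H_2: rank ker ∂_2 − rank ∂_3 = (10 − 6) − 4 = 0, and the invariant factors of ∂_3 are all 1, so H_2 ≅ 0.
  H_3: rank ker ∂_3 − rank ∂_4 = (5 − 4) − 0 = 1, and there is no ∂_4, so H_3 ≅ Z.

(K is a triangulation of the 3-sphere S^3.)

H_0 ≅ Z,  H_1 = 0,  H_2 = 0,  H_3 ≅ Z.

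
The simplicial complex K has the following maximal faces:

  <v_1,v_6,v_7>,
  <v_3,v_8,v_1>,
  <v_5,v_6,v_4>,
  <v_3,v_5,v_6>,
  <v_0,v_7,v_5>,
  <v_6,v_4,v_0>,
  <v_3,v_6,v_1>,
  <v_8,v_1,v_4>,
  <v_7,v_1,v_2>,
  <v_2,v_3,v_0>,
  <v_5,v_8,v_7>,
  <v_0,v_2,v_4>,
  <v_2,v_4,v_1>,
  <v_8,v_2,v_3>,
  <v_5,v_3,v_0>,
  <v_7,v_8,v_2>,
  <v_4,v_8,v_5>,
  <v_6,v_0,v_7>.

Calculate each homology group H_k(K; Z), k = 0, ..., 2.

Fix the vertex order v_0 < v_1 < v_2 < v_3 < v_4 < v_5 < v_6 < v_7 < v_8 and write every simplex with vertices in increasing order. Then dim K = 2 and the simplices of K are:

  0-simplices (9): [v_0], [v_1], [v_2], [v_3], [v_4], [v_5], [v_6], [v_7], [v_8]
  1-simplices (27): (27 of them)
  2-simplices (18): (18 of them)

Hence C_0 ≅ Z^9, C_1 ≅ Z^27, C_2 ≅ Z^18.

∂_1: C_1 → C_0 is given by ∂[p,q] = [q] − [p]. For instance
  ∂[v_5,v_8] = [v_8] − [v_5].
This gives a 9×27 integer matrix of rank 8; reducing to Smith normal form yields diagonal entries (1,1,1,1,1,1,1,1).

Boundary ∂_2: C_2 → C_1 acts by ∂[p,q,r] = [q,r] − [p,r] + [p,q]. For instance
  ∂[v_0,v_2,v_4] = [v_2,v_4] − [v_0,v_4] + [v_0,v_2],
  ∂[v_0,v_6,v_7] = [v_6,v_7] − [v_0,v_7] + [v_0,v_6].
As a 27×18 matrix over Z this has rank 18, with invariant factors (1,1,1,1,1,1,1,1,1,1,1,1,1,1,1,1,1,2).

Now H_k = ker ∂_k / im ∂_{k+1}, so:

  H_0: rank C_0 − rank ∂_1 = 9 − 8 = 1, and the invariant factors of ∂_1 are all 1, so H_0 = Z.
  H_1: rank ker ∂_1 − rank ∂_2 = (27 − 8) − 18 = 1, and ∂_2 has invariant factor 2 > 1, so H_1 = Z ⊕ Z/2Z.
  H_2: rank ker ∂_2 − rank ∂_3 = (18 − 18) − 0 = 0, and there is no ∂_3, so H_2 = 0.

H_0 ≅ Z,  H_1 ≅ Z ⊕ Z/2Z,  H_2 = 0.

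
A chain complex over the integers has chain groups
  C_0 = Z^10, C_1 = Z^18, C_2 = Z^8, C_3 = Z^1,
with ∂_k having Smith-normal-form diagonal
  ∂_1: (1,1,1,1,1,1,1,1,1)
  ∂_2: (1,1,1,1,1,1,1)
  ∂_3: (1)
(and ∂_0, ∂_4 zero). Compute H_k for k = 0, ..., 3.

H_0 ≅ Z,  H_1 ≅ Z^2,  H_2 = 0,  H_3 = 0.

H_0: b_0 = 10 − 0 − 9 = 1; torsion from ∂_1 factors > 1: none. So H_0 ≅ Z.
H_1: b_1 = 18 − 9 − 7 = 2; torsion from ∂_2 factors > 1: none. So H_1 ≅ Z^2.
H_2: b_2 = 8 − 7 − 1 = 0; torsion from ∂_3 factors > 1: none. So H_2 ≅ 0.
H_3: b_3 = 1 − 1 − 0 = 0; torsion from ∂_4 factors > 1: none. So H_3 ≅ 0.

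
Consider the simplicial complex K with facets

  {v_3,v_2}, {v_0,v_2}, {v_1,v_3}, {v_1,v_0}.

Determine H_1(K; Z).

Fix the vertex order v_0 < v_1 < v_2 < v_3 and write every simplex with vertices in increasing order. Then dim K = 1 and the simplices of K are:

  0-simplices (4): [v_0], [v_1], [v_2], [v_3]
  1-simplices (4): [v_0,v_1], [v_0,v_2], [v_1,v_3], [v_2,v_3]

so the chain groups are C_0 ≅ Z^4, C_1 ≅ Z^4.

Boundary ∂_1: C_1 → C_0 is given by ∂[p,q] = [q] − [p].
The resulting 4×4 matrix has rank 3, and its Smith normal form has invariant factors (1,1,1).

Now H_k = ker ∂_k / im ∂_{k+1}, so:

  H_1: rank ker ∂_1 − rank ∂_2 = (4 − 3) − 0 = 1, and there is no ∂_2, so H_1 = Z.

(K is a triangulation of the circle S^1.)

H_1 = Z.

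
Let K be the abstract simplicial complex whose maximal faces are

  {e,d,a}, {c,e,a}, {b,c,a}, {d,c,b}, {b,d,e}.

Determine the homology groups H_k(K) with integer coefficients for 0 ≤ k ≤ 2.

H_0 = Z,  H_1 = Z,  H_2 = 0.

Fix the vertex order a < b < c < d < e and write every simplex with vertices in increasing order. Then dim K = 2 and the simplices of K are:

  0-simplices (5): a, b, c, d, e
  1-simplices (10): ab, ac, ad, ae, bc, bd, be, cd, ce, de
  2-simplices (5): abc, ace, ade, bcd, bde

Hence C_0 ≅ Z^5, C_1 ≅ Z^10, C_2 ≅ Z^5.

The boundary map ∂_1: C_1 → C_0 maps an edge to its endpoints' difference, ∂[p,q] = q − p.
The 5×10 boundary matrix has rank 4 and Smith normal form diag(1,1,1,1).

∂_2: C_2 → C_1 maps a triangle to the signed sum of its edges. For instance
  ∂ace = ce − ae + ac,
  ∂ade = de − ae + ad.
The 10×5 boundary matrix has rank 5 and Smith normal form diag(1,1,1,1,1).

Now H_k = ker ∂_k / im ∂_{k+1}, so:

  H_0: rank C_0 − rank ∂_1 = 5 − 4 = 1, and the invariant factors of ∂_1 are all 1, so H_0 ≅ Z.
  H_1: rank ker ∂_1 − rank ∂_2 = (10 − 4) − 5 = 1, and the invariant factors of ∂_2 are all 1, so H_1 ≅ Z.
  H_2: rank ker ∂_2 − rank ∂_3 = (5 − 5) − 0 = 0, and there is no ∂_3, so H_2 ≅ 0.

As a check, the Euler characteristic is 5 − 10 + 5 = 0, which agrees with 1 − 1 + 0 = 0.
(K is a triangulation of the Möbius band.)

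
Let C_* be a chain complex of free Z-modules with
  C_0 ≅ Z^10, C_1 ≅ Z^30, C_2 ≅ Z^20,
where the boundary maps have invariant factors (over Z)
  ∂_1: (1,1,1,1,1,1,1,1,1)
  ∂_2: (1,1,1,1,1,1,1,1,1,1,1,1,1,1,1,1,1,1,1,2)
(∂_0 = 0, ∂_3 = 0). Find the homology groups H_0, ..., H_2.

H_0 ≅ Z,  H_1 ≅ Z ⊕ Z/2,  H_2 = 0.

H_0: b_0 = 10 − 0 − 9 = 1; torsion from ∂_1 factors > 1: none. So H_0 ≅ Z.
H_1: b_1 = 30 − 9 − 20 = 1; torsion from ∂_2 factors > 1: [2]. So H_1 ≅ Z ⊕ Z/2.
H_2: b_2 = 20 − 20 − 0 = 0; torsion from ∂_3 factors > 1: none. So H_2 ≅ 0.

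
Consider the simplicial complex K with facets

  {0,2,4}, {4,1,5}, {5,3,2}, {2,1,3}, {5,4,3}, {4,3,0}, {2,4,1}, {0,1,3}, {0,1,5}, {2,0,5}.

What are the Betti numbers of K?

b_0 = 1, b_1 = 0, b_2 = 0.

K has 6 vertices, 15 edges, 10 triangles.
rank ∂_0 = 0, rank ∂_1 = 5 ⇒ b_0 = 6 − 0 − 5 = 1; all invariant factors of ∂_1 are 1 so no torsion. So H_0 ≅ Z.
rank ∂_1 = 5, rank ∂_2 = 10 ⇒ b_1 = 15 − 5 − 10 = 0; ∂_2 has invariant factor(s) [2] giving torsion. So H_1 ≅ Z_2.
rank ∂_2 = 10, rank ∂_3 = 0 ⇒ b_2 = 10 − 10 − 0 = 0. So H_2 ≅ 0.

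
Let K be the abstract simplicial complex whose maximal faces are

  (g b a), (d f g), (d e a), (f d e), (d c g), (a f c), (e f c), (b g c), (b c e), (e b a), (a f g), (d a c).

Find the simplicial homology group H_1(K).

H_1 ≅ Z_2.

Take the total order a < b < c < d < e < f < g on the vertex set. Then K (dimension 2) consists of the simplices:

  0-simplices (7): a, b, c, d, e, f, g
  1-simplices (18): ab, ac, ad, ae, af, ag, bc, be, bg, cd, ce, cf, cg, de, df, dg, ef, fg
  2-simplices (12): abe, abg, acd, acf, ade, afg, bce, bcg, cdg, cef, def, dfg

giving chain groups C_0 ≅ Z^7, C_1 ≅ Z^18, C_2 ≅ Z^12.

∂_1: C_1 → C_0 sends each edge [p,q] (with p < q) to q − p. For instance
  ∂be = e − b.
As a 7×18 matrix over Z this has rank 6, with invariant factors (1,1,1,1,1,1).

The boundary map ∂_2: C_2 → C_1 acts by ∂[p,q,r] = [q,r] − [p,r] + [p,q]. For instance
  ∂dfg = fg − dg + df,
  ∂cef = ef − cf + ce.
The 18×12 boundary matrix has rank 12 and Smith normal form diag(1,1,1,1,1,1,1,1,1,1,1,2).

Computing H_k = (kernel of ∂_k) / (image of ∂_{k+1}):

  H_1: rank ker ∂_1 − rank ∂_2 = (18 − 6) − 12 = 0, and ∂_2 has invariant factor 2 > 1, so H_1 ≅ Z_2.

(K is a triangulation of the real projective plane RP^2.)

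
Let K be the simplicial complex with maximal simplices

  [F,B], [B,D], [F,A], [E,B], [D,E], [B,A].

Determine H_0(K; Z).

Fix the vertex order A < B < D < E < F and write every simplex with vertices in increasing order. Then dim K = 1 and the simplices of K are:

  0-simplices (5): A, B, D, E, F
  1-simplices (6): AB, AF, BD, BE, BF, DE

so the chain groups are C_0 ≅ Z^5, C_1 ≅ Z^6.

Boundary ∂_1: C_1 → C_0 maps an edge to its endpoints' difference, ∂[p,q] = q − p.
The 5×6 boundary matrix has rank 4 and Smith normal form diag(1,1,1,1).

Computing H_k = (kernel of ∂_k) / (image of ∂_{k+1}):

  H_0: rank C_0 − rank ∂_1 = 5 − 4 = 1, and the invariant factors of ∂_1 are all 1, so H_0 ≅ Z.

H_0 = Z.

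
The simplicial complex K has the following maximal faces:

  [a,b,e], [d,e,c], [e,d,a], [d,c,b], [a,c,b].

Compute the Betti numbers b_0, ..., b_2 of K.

b_0 = 1, b_1 = 1, b_2 = 0.

Fix the vertex order a < b < c < d < e and write every simplex with vertices in increasing order. Then dim K = 2 and the simplices of K are:

  0-simplices (5): a, b, c, d, e
  1-simplices (10): ab, ac, ad, ae, bc, bd, be, cd, ce, de
  2-simplices (5): abc, abe, ade, bcd, cde

Hence C_0 ≅ Z^5, C_1 ≅ Z^10, C_2 ≅ Z^5.

∂_1: C_1 → C_0 maps an edge to its endpoints' difference, ∂[p,q] = q − p.
This gives a 5×10 integer matrix of rank 4; reducing to Smith normal form yields diagonal entries (1,1,1,1).

∂_2: C_2 → C_1 acts by ∂[p,q,r] = [q,r] − [p,r] + [p,q]. For instance
  ∂cde = de − ce + cd,
  ∂bcd = cd − bd + bc.
The 10×5 boundary matrix has rank 5 and Smith normal form diag(1,1,1,1,1).

Now H_k = ker ∂_k / im ∂_{k+1}, so:

  H_0: rank C_0 − rank ∂_1 = 5 − 4 = 1, and the invariant factors of ∂_1 are all 1, so H_0 ≅ Z.
  H_1: rank ker ∂_1 − rank ∂_2 = (10 − 4) − 5 = 1, and the invariant factors of ∂_2 are all 1, so H_1 ≅ Z.
  H_2: rank ker ∂_2 − rank ∂_3 = (5 − 5) − 0 = 0, and there is no ∂_3, so H_2 ≅ 0.

As a check, the Euler characteristic is 5 − 10 + 5 = 0, which agrees with 1 − 1 + 0 = 0.

Hence the Betti numbers are b_0 = 1, b_1 = 1, b_2 = 0.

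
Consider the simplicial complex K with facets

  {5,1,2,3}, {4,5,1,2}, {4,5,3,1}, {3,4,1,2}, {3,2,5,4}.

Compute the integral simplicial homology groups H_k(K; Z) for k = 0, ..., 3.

Order the vertices as 1 < 2 < 3 < 4 < 5. Listing each simplex with vertices in this order, K has dimension 3 with simplices:

  0-simplices (5): [1], [2], [3], [4], [5]
  1-simplices (10): [1,2], [1,3], [1,4], [1,5], [2,3], [2,4], [2,5], [3,4], [3,5], [4,5]
  2-simplices (10): [1,2,3], [1,2,4], [1,2,5], [1,3,4], [1,3,5], [1,4,5], [2,3,4], [2,3,5], [2,4,5], [3,4,5]
  3-simplices (5): [1,2,3,4], [1,2,3,5], [1,2,4,5], [1,3,4,5], [2,3,4,5]

Hence C_0 ≅ Z^5, C_1 ≅ Z^10, C_2 ≅ Z^10, C_3 ≅ Z^5.

Boundary ∂_1: C_1 → C_0 maps an edge to its endpoints' difference, ∂[p,q] = q − p. For instance
  ∂[2,5] = [5] − [2].
The 5×10 boundary matrix has rank 4 and Smith normal form diag(1,1,1,1).

Boundary ∂_2: C_2 → C_1 sends each 2-simplex [p,q,r] to [q,r] − [p,r] + [p,q]. For instance
  ∂[1,2,3] = [2,3] − [1,3] + [1,2],
  ∂[2,4,5] = [4,5] − [2,5] + [2,4].
The 10×10 boundary matrix has rank 6 and Smith normal form diag(1,1,1,1,1,1).

The boundary map ∂_3: C_3 → C_2 sends each 3-simplex σ to the alternating sum Σ_i (−1)^i (σ with its i-th vertex removed). For instance
  ∂[1,2,3,5] = [2,3,5] − [1,3,5] + [1,2,5] − [1,2,3],
  ∂[1,2,4,5] = [2,4,5] − [1,4,5] + [1,2,5] − [1,2,4].
The 10×5 boundary matrix has rank 4 and Smith normal form diag(1,1,1,1).

From H_k ≅ ker(∂_k) / im(∂_{k+1}) we obtain:

  H_0: rank C_0 − rank ∂_1 = 5 − 4 = 1, and the invariant factors of ∂_1 are all 1, so H_0 = Z.
  H_1: rank ker ∂_1 − rank ∂_2 = (10 − 4) − 6 = 0, and the invariant factors of ∂_2 are all 1, so H_1 = 0.
  H_2: rank ker ∂_2 − rank ∂_3 = (10 − 6) − 4 = 0, and the invariant factors of ∂_3 are all 1, so H_2 = 0.
  H_3: rank ker ∂_3 − rank ∂_4 = (5 − 4) − 0 = 1, and there is no ∂_4, so H_3 = Z.

As a check, the Euler characteristic is 5 − 10 + 10 − 5 = 0, which agrees with 1 − 0 + 0 − 1 = 0.

H_0 = Z,  H_1 = 0,  H_2 = 0,  H_3 = Z.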